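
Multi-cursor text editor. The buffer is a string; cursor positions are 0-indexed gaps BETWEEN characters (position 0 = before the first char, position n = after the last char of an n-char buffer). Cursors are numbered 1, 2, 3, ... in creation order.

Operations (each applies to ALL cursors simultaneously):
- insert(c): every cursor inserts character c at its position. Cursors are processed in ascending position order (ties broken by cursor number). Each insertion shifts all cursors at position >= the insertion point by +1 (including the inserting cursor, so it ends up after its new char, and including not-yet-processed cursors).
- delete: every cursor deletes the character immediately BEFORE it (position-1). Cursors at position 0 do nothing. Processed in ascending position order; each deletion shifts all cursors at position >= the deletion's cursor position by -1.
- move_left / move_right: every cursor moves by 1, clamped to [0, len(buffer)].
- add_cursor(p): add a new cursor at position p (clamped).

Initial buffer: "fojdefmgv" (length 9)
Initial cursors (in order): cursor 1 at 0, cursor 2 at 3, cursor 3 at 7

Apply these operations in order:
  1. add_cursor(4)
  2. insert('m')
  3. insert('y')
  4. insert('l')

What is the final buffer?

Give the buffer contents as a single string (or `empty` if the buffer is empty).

After op 1 (add_cursor(4)): buffer="fojdefmgv" (len 9), cursors c1@0 c2@3 c4@4 c3@7, authorship .........
After op 2 (insert('m')): buffer="mfojmdmefmmgv" (len 13), cursors c1@1 c2@5 c4@7 c3@11, authorship 1...2.4...3..
After op 3 (insert('y')): buffer="myfojmydmyefmmygv" (len 17), cursors c1@2 c2@7 c4@10 c3@15, authorship 11...22.44...33..
After op 4 (insert('l')): buffer="mylfojmyldmylefmmylgv" (len 21), cursors c1@3 c2@9 c4@13 c3@19, authorship 111...222.444...333..

Answer: mylfojmyldmylefmmylgv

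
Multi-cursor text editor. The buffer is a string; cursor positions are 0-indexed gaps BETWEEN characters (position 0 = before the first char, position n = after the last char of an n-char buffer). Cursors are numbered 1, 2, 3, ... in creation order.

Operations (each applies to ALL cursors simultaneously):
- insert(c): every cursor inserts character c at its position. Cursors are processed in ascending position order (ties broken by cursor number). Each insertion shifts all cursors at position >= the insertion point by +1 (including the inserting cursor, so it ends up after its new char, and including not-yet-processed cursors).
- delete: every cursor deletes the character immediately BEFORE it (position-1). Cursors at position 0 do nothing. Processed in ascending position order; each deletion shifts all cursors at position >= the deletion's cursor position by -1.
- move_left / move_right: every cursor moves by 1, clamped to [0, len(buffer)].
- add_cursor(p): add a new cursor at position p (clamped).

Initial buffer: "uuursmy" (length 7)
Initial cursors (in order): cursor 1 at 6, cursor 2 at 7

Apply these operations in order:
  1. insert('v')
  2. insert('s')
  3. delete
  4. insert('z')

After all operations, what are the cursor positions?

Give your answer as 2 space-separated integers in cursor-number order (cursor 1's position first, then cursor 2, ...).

Answer: 8 11

Derivation:
After op 1 (insert('v')): buffer="uuursmvyv" (len 9), cursors c1@7 c2@9, authorship ......1.2
After op 2 (insert('s')): buffer="uuursmvsyvs" (len 11), cursors c1@8 c2@11, authorship ......11.22
After op 3 (delete): buffer="uuursmvyv" (len 9), cursors c1@7 c2@9, authorship ......1.2
After op 4 (insert('z')): buffer="uuursmvzyvz" (len 11), cursors c1@8 c2@11, authorship ......11.22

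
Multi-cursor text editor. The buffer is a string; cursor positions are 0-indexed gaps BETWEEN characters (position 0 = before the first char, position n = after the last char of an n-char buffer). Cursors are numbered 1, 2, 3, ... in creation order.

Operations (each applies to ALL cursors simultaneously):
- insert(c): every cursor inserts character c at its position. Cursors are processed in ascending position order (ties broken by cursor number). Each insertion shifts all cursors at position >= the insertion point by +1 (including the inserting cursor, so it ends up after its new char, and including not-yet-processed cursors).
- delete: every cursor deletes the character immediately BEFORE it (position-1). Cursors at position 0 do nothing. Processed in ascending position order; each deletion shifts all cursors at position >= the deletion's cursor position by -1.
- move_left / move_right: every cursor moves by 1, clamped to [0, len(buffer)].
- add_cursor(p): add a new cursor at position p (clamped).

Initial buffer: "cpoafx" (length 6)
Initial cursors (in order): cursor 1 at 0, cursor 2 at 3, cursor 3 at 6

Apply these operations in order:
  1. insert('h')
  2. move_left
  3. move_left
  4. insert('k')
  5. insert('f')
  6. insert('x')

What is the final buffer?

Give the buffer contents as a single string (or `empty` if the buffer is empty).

After op 1 (insert('h')): buffer="hcpohafxh" (len 9), cursors c1@1 c2@5 c3@9, authorship 1...2...3
After op 2 (move_left): buffer="hcpohafxh" (len 9), cursors c1@0 c2@4 c3@8, authorship 1...2...3
After op 3 (move_left): buffer="hcpohafxh" (len 9), cursors c1@0 c2@3 c3@7, authorship 1...2...3
After op 4 (insert('k')): buffer="khcpkohafkxh" (len 12), cursors c1@1 c2@5 c3@10, authorship 11..2.2..3.3
After op 5 (insert('f')): buffer="kfhcpkfohafkfxh" (len 15), cursors c1@2 c2@7 c3@13, authorship 111..22.2..33.3
After op 6 (insert('x')): buffer="kfxhcpkfxohafkfxxh" (len 18), cursors c1@3 c2@9 c3@16, authorship 1111..222.2..333.3

Answer: kfxhcpkfxohafkfxxh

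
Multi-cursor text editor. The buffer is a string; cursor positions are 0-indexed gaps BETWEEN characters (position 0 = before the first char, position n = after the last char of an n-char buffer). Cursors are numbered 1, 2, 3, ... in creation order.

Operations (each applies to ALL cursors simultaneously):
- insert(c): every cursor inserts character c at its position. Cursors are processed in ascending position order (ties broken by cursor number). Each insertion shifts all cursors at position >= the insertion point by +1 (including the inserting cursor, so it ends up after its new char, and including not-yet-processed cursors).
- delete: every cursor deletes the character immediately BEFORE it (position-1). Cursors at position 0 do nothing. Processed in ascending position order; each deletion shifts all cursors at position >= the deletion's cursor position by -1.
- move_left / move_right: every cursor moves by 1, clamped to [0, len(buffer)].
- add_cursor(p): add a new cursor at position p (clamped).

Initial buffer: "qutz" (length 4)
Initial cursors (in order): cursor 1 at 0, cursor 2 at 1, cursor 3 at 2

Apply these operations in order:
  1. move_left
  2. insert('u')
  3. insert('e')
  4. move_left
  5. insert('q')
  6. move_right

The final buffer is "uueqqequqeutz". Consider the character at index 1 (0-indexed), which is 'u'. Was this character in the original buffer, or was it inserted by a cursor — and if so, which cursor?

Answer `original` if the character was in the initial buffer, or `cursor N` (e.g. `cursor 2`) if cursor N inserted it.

After op 1 (move_left): buffer="qutz" (len 4), cursors c1@0 c2@0 c3@1, authorship ....
After op 2 (insert('u')): buffer="uuquutz" (len 7), cursors c1@2 c2@2 c3@4, authorship 12.3...
After op 3 (insert('e')): buffer="uueequeutz" (len 10), cursors c1@4 c2@4 c3@7, authorship 1212.33...
After op 4 (move_left): buffer="uueequeutz" (len 10), cursors c1@3 c2@3 c3@6, authorship 1212.33...
After op 5 (insert('q')): buffer="uueqqequqeutz" (len 13), cursors c1@5 c2@5 c3@9, authorship 121122.333...
After op 6 (move_right): buffer="uueqqequqeutz" (len 13), cursors c1@6 c2@6 c3@10, authorship 121122.333...
Authorship (.=original, N=cursor N): 1 2 1 1 2 2 . 3 3 3 . . .
Index 1: author = 2

Answer: cursor 2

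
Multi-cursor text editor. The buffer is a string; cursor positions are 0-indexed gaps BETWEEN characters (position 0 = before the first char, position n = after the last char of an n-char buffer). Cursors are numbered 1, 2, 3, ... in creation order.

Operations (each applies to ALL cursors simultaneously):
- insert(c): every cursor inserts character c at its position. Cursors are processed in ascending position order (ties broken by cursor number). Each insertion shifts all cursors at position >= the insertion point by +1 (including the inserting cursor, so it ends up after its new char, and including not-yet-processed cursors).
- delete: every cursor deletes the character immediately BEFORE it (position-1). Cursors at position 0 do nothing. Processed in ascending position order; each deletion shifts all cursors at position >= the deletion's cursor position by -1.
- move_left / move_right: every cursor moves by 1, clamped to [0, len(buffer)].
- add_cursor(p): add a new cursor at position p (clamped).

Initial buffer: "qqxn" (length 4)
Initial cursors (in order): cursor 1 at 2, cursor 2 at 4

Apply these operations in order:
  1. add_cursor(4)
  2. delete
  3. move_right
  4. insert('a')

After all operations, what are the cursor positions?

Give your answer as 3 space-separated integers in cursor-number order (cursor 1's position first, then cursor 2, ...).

After op 1 (add_cursor(4)): buffer="qqxn" (len 4), cursors c1@2 c2@4 c3@4, authorship ....
After op 2 (delete): buffer="q" (len 1), cursors c1@1 c2@1 c3@1, authorship .
After op 3 (move_right): buffer="q" (len 1), cursors c1@1 c2@1 c3@1, authorship .
After op 4 (insert('a')): buffer="qaaa" (len 4), cursors c1@4 c2@4 c3@4, authorship .123

Answer: 4 4 4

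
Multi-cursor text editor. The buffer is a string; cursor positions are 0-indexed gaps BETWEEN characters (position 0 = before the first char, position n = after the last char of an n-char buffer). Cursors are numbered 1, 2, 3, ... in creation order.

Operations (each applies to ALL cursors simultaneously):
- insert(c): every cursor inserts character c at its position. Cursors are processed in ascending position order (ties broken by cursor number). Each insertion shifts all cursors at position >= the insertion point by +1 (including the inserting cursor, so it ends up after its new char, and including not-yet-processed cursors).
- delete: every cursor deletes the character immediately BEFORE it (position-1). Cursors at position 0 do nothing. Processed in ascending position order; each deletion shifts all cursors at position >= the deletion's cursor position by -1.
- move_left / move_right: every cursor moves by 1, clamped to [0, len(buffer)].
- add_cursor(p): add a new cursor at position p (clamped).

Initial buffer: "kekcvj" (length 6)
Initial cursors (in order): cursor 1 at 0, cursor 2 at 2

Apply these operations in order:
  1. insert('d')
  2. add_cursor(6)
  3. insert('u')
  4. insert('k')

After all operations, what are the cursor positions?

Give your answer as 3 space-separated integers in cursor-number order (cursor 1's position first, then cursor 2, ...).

After op 1 (insert('d')): buffer="dkedkcvj" (len 8), cursors c1@1 c2@4, authorship 1..2....
After op 2 (add_cursor(6)): buffer="dkedkcvj" (len 8), cursors c1@1 c2@4 c3@6, authorship 1..2....
After op 3 (insert('u')): buffer="dukedukcuvj" (len 11), cursors c1@2 c2@6 c3@9, authorship 11..22..3..
After op 4 (insert('k')): buffer="dukkedukkcukvj" (len 14), cursors c1@3 c2@8 c3@12, authorship 111..222..33..

Answer: 3 8 12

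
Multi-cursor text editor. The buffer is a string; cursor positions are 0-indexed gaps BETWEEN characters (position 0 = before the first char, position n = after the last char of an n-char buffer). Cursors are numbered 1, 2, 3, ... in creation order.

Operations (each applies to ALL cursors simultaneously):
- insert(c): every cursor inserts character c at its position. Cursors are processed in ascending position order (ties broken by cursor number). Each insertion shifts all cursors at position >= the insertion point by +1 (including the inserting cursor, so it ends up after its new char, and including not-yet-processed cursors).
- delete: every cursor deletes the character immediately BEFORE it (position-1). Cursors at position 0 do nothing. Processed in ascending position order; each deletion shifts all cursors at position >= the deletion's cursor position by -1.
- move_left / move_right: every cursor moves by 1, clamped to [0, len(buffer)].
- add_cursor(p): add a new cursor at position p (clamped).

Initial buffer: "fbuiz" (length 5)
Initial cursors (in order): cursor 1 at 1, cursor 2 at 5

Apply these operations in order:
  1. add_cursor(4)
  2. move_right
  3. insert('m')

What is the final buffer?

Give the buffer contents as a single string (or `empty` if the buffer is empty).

After op 1 (add_cursor(4)): buffer="fbuiz" (len 5), cursors c1@1 c3@4 c2@5, authorship .....
After op 2 (move_right): buffer="fbuiz" (len 5), cursors c1@2 c2@5 c3@5, authorship .....
After op 3 (insert('m')): buffer="fbmuizmm" (len 8), cursors c1@3 c2@8 c3@8, authorship ..1...23

Answer: fbmuizmm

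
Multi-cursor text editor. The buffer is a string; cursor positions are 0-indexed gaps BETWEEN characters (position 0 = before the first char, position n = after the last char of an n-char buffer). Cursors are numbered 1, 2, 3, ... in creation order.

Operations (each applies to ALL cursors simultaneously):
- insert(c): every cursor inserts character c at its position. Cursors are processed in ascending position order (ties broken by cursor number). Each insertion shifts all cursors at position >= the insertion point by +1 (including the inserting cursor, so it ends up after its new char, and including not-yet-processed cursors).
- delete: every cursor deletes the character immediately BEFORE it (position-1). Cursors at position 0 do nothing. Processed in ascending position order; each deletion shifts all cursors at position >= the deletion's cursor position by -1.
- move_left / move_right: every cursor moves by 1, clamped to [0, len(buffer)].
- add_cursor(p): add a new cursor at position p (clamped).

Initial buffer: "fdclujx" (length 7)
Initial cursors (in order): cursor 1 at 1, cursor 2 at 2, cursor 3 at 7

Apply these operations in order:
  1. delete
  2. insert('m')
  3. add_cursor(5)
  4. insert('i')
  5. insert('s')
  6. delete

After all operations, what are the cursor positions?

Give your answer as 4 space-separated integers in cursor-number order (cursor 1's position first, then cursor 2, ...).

After op 1 (delete): buffer="cluj" (len 4), cursors c1@0 c2@0 c3@4, authorship ....
After op 2 (insert('m')): buffer="mmclujm" (len 7), cursors c1@2 c2@2 c3@7, authorship 12....3
After op 3 (add_cursor(5)): buffer="mmclujm" (len 7), cursors c1@2 c2@2 c4@5 c3@7, authorship 12....3
After op 4 (insert('i')): buffer="mmiicluijmi" (len 11), cursors c1@4 c2@4 c4@8 c3@11, authorship 1212...4.33
After op 5 (insert('s')): buffer="mmiisscluisjmis" (len 15), cursors c1@6 c2@6 c4@11 c3@15, authorship 121212...44.333
After op 6 (delete): buffer="mmiicluijmi" (len 11), cursors c1@4 c2@4 c4@8 c3@11, authorship 1212...4.33

Answer: 4 4 11 8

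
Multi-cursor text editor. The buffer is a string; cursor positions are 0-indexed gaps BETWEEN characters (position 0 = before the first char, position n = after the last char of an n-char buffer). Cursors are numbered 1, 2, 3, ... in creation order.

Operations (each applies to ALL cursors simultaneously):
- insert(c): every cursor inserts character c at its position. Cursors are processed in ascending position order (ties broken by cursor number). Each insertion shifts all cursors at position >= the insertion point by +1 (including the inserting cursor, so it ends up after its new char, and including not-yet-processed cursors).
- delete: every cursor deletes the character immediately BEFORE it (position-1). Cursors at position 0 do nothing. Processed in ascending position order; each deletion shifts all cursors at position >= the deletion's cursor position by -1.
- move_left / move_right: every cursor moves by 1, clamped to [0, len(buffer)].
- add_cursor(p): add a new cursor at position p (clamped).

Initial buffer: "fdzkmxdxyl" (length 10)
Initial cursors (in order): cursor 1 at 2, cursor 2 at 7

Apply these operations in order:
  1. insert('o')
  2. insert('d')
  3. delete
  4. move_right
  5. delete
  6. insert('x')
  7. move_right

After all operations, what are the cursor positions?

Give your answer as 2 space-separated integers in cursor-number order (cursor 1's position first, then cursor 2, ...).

Answer: 5 11

Derivation:
After op 1 (insert('o')): buffer="fdozkmxdoxyl" (len 12), cursors c1@3 c2@9, authorship ..1.....2...
After op 2 (insert('d')): buffer="fdodzkmxdodxyl" (len 14), cursors c1@4 c2@11, authorship ..11.....22...
After op 3 (delete): buffer="fdozkmxdoxyl" (len 12), cursors c1@3 c2@9, authorship ..1.....2...
After op 4 (move_right): buffer="fdozkmxdoxyl" (len 12), cursors c1@4 c2@10, authorship ..1.....2...
After op 5 (delete): buffer="fdokmxdoyl" (len 10), cursors c1@3 c2@8, authorship ..1....2..
After op 6 (insert('x')): buffer="fdoxkmxdoxyl" (len 12), cursors c1@4 c2@10, authorship ..11....22..
After op 7 (move_right): buffer="fdoxkmxdoxyl" (len 12), cursors c1@5 c2@11, authorship ..11....22..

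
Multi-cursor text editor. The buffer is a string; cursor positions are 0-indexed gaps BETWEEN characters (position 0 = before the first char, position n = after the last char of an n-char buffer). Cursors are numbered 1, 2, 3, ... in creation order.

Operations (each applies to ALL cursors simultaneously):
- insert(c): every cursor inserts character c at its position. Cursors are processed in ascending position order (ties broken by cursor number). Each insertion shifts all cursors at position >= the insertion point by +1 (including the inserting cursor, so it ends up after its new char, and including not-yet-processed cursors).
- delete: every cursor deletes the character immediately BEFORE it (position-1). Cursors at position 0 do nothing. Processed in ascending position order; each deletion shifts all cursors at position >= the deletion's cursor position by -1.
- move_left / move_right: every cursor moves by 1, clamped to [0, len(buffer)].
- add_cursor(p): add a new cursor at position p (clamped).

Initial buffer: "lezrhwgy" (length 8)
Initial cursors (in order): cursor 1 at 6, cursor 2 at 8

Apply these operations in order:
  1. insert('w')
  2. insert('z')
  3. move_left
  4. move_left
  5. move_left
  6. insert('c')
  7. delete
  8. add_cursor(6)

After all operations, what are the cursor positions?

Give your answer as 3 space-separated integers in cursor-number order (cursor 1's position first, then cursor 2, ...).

After op 1 (insert('w')): buffer="lezrhwwgyw" (len 10), cursors c1@7 c2@10, authorship ......1..2
After op 2 (insert('z')): buffer="lezrhwwzgywz" (len 12), cursors c1@8 c2@12, authorship ......11..22
After op 3 (move_left): buffer="lezrhwwzgywz" (len 12), cursors c1@7 c2@11, authorship ......11..22
After op 4 (move_left): buffer="lezrhwwzgywz" (len 12), cursors c1@6 c2@10, authorship ......11..22
After op 5 (move_left): buffer="lezrhwwzgywz" (len 12), cursors c1@5 c2@9, authorship ......11..22
After op 6 (insert('c')): buffer="lezrhcwwzgcywz" (len 14), cursors c1@6 c2@11, authorship .....1.11.2.22
After op 7 (delete): buffer="lezrhwwzgywz" (len 12), cursors c1@5 c2@9, authorship ......11..22
After op 8 (add_cursor(6)): buffer="lezrhwwzgywz" (len 12), cursors c1@5 c3@6 c2@9, authorship ......11..22

Answer: 5 9 6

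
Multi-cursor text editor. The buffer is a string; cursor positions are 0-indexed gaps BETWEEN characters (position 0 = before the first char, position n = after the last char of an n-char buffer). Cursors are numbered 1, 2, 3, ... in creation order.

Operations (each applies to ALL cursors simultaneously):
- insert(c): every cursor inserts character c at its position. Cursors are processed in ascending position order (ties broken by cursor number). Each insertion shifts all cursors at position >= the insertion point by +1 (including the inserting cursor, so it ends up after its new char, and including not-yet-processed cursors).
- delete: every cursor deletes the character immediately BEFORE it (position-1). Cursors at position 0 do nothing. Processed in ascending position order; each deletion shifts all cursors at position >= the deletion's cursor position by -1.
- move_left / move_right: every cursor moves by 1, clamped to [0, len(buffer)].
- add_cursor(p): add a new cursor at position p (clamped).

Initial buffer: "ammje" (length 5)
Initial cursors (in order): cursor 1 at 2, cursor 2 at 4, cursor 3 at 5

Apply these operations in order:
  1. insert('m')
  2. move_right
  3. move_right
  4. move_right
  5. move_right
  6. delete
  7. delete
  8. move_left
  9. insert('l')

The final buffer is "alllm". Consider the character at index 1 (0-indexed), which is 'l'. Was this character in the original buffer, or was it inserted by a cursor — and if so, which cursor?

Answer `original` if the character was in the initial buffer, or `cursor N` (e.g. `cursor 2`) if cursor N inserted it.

Answer: cursor 1

Derivation:
After op 1 (insert('m')): buffer="ammmjmem" (len 8), cursors c1@3 c2@6 c3@8, authorship ..1..2.3
After op 2 (move_right): buffer="ammmjmem" (len 8), cursors c1@4 c2@7 c3@8, authorship ..1..2.3
After op 3 (move_right): buffer="ammmjmem" (len 8), cursors c1@5 c2@8 c3@8, authorship ..1..2.3
After op 4 (move_right): buffer="ammmjmem" (len 8), cursors c1@6 c2@8 c3@8, authorship ..1..2.3
After op 5 (move_right): buffer="ammmjmem" (len 8), cursors c1@7 c2@8 c3@8, authorship ..1..2.3
After op 6 (delete): buffer="ammmj" (len 5), cursors c1@5 c2@5 c3@5, authorship ..1..
After op 7 (delete): buffer="am" (len 2), cursors c1@2 c2@2 c3@2, authorship ..
After op 8 (move_left): buffer="am" (len 2), cursors c1@1 c2@1 c3@1, authorship ..
After op 9 (insert('l')): buffer="alllm" (len 5), cursors c1@4 c2@4 c3@4, authorship .123.
Authorship (.=original, N=cursor N): . 1 2 3 .
Index 1: author = 1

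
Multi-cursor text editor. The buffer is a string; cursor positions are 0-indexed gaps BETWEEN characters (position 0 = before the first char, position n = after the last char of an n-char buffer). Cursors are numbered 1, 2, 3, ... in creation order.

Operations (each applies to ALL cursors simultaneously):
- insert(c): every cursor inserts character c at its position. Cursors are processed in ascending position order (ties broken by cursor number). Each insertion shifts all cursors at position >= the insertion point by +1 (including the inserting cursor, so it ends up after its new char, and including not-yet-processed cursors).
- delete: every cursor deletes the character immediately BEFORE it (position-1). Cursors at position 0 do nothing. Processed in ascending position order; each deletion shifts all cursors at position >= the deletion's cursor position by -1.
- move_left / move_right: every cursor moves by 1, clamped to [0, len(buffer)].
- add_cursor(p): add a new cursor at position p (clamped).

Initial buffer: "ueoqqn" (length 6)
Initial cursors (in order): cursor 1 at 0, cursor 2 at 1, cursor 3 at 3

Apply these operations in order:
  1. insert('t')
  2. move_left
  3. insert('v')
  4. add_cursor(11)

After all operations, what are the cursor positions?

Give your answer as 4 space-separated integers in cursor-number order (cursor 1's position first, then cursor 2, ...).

After op 1 (insert('t')): buffer="tuteotqqn" (len 9), cursors c1@1 c2@3 c3@6, authorship 1.2..3...
After op 2 (move_left): buffer="tuteotqqn" (len 9), cursors c1@0 c2@2 c3@5, authorship 1.2..3...
After op 3 (insert('v')): buffer="vtuvteovtqqn" (len 12), cursors c1@1 c2@4 c3@8, authorship 11.22..33...
After op 4 (add_cursor(11)): buffer="vtuvteovtqqn" (len 12), cursors c1@1 c2@4 c3@8 c4@11, authorship 11.22..33...

Answer: 1 4 8 11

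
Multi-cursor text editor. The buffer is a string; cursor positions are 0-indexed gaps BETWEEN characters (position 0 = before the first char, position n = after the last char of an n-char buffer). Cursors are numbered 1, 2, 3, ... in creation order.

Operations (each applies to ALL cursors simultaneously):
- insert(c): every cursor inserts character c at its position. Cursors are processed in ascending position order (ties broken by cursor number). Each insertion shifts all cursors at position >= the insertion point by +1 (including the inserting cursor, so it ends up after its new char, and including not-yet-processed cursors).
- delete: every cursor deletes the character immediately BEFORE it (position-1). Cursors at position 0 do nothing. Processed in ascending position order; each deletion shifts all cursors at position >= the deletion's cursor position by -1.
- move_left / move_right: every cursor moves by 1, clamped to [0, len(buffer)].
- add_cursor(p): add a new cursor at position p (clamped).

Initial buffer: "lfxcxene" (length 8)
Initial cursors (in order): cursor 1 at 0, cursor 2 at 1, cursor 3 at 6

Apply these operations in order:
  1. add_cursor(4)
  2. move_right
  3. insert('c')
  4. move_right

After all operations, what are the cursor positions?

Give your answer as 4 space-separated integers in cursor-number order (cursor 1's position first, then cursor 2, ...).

After op 1 (add_cursor(4)): buffer="lfxcxene" (len 8), cursors c1@0 c2@1 c4@4 c3@6, authorship ........
After op 2 (move_right): buffer="lfxcxene" (len 8), cursors c1@1 c2@2 c4@5 c3@7, authorship ........
After op 3 (insert('c')): buffer="lcfcxcxcence" (len 12), cursors c1@2 c2@4 c4@8 c3@11, authorship .1.2...4..3.
After op 4 (move_right): buffer="lcfcxcxcence" (len 12), cursors c1@3 c2@5 c4@9 c3@12, authorship .1.2...4..3.

Answer: 3 5 12 9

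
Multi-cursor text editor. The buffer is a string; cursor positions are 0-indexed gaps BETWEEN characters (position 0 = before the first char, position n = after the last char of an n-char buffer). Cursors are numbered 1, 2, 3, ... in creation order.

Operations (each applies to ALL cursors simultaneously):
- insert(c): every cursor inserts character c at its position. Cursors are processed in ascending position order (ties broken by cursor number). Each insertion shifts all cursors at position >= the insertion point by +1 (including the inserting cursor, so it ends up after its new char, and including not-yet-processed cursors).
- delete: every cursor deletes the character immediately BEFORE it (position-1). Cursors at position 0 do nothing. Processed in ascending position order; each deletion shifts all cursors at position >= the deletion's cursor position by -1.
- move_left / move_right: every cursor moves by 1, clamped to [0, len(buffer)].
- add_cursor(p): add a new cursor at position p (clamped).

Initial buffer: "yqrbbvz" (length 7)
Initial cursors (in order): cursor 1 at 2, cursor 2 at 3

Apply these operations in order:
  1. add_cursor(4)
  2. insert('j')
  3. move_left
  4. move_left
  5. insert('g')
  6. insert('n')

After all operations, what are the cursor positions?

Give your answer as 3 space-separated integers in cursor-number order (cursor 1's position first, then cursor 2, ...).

After op 1 (add_cursor(4)): buffer="yqrbbvz" (len 7), cursors c1@2 c2@3 c3@4, authorship .......
After op 2 (insert('j')): buffer="yqjrjbjbvz" (len 10), cursors c1@3 c2@5 c3@7, authorship ..1.2.3...
After op 3 (move_left): buffer="yqjrjbjbvz" (len 10), cursors c1@2 c2@4 c3@6, authorship ..1.2.3...
After op 4 (move_left): buffer="yqjrjbjbvz" (len 10), cursors c1@1 c2@3 c3@5, authorship ..1.2.3...
After op 5 (insert('g')): buffer="ygqjgrjgbjbvz" (len 13), cursors c1@2 c2@5 c3@8, authorship .1.12.23.3...
After op 6 (insert('n')): buffer="ygnqjgnrjgnbjbvz" (len 16), cursors c1@3 c2@7 c3@11, authorship .11.122.233.3...

Answer: 3 7 11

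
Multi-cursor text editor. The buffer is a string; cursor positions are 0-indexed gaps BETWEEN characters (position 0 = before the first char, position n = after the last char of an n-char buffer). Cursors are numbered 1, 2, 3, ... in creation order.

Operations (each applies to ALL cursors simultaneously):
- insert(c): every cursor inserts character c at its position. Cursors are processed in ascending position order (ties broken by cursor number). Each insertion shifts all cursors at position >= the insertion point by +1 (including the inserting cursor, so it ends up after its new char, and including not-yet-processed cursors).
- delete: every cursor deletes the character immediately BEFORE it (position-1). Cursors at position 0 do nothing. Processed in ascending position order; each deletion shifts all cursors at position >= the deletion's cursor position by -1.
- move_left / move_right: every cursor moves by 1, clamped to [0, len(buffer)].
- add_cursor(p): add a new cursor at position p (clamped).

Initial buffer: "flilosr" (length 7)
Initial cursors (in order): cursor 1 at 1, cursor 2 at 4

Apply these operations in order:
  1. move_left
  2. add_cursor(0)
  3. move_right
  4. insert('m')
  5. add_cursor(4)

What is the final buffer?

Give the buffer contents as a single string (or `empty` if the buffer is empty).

After op 1 (move_left): buffer="flilosr" (len 7), cursors c1@0 c2@3, authorship .......
After op 2 (add_cursor(0)): buffer="flilosr" (len 7), cursors c1@0 c3@0 c2@3, authorship .......
After op 3 (move_right): buffer="flilosr" (len 7), cursors c1@1 c3@1 c2@4, authorship .......
After op 4 (insert('m')): buffer="fmmlilmosr" (len 10), cursors c1@3 c3@3 c2@7, authorship .13...2...
After op 5 (add_cursor(4)): buffer="fmmlilmosr" (len 10), cursors c1@3 c3@3 c4@4 c2@7, authorship .13...2...

Answer: fmmlilmosr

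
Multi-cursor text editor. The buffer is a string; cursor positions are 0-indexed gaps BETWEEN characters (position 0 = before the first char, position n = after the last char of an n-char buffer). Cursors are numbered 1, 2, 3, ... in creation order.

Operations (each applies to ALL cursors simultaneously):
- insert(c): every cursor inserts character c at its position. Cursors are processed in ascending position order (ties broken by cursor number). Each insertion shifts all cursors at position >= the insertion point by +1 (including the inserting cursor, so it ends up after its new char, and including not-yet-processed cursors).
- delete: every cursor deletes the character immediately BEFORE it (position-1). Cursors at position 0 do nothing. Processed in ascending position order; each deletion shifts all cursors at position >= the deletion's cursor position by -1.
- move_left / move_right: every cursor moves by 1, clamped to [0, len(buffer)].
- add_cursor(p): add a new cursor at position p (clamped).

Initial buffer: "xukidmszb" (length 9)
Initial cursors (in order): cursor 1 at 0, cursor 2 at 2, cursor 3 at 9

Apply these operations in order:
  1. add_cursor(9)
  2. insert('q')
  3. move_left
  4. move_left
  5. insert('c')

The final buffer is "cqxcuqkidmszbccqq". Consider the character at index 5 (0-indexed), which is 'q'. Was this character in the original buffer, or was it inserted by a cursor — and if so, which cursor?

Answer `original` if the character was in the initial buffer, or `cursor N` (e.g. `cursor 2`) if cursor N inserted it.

Answer: cursor 2

Derivation:
After op 1 (add_cursor(9)): buffer="xukidmszb" (len 9), cursors c1@0 c2@2 c3@9 c4@9, authorship .........
After op 2 (insert('q')): buffer="qxuqkidmszbqq" (len 13), cursors c1@1 c2@4 c3@13 c4@13, authorship 1..2.......34
After op 3 (move_left): buffer="qxuqkidmszbqq" (len 13), cursors c1@0 c2@3 c3@12 c4@12, authorship 1..2.......34
After op 4 (move_left): buffer="qxuqkidmszbqq" (len 13), cursors c1@0 c2@2 c3@11 c4@11, authorship 1..2.......34
After op 5 (insert('c')): buffer="cqxcuqkidmszbccqq" (len 17), cursors c1@1 c2@4 c3@15 c4@15, authorship 11.2.2.......3434
Authorship (.=original, N=cursor N): 1 1 . 2 . 2 . . . . . . . 3 4 3 4
Index 5: author = 2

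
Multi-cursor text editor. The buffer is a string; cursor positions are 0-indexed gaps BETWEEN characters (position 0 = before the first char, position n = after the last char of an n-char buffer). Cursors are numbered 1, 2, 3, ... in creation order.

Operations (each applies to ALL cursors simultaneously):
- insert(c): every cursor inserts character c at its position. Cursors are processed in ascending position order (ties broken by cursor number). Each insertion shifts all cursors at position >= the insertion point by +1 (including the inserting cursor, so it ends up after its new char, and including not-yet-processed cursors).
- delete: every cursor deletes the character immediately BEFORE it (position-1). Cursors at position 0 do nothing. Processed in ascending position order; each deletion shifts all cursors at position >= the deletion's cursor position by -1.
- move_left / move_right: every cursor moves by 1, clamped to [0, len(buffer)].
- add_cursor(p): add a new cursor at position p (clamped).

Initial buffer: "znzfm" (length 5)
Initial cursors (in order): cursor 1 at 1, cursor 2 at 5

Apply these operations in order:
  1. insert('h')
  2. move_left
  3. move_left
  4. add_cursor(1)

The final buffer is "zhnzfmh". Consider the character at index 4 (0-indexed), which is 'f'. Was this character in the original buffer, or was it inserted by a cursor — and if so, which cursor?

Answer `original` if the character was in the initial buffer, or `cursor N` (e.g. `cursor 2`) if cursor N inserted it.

After op 1 (insert('h')): buffer="zhnzfmh" (len 7), cursors c1@2 c2@7, authorship .1....2
After op 2 (move_left): buffer="zhnzfmh" (len 7), cursors c1@1 c2@6, authorship .1....2
After op 3 (move_left): buffer="zhnzfmh" (len 7), cursors c1@0 c2@5, authorship .1....2
After op 4 (add_cursor(1)): buffer="zhnzfmh" (len 7), cursors c1@0 c3@1 c2@5, authorship .1....2
Authorship (.=original, N=cursor N): . 1 . . . . 2
Index 4: author = original

Answer: original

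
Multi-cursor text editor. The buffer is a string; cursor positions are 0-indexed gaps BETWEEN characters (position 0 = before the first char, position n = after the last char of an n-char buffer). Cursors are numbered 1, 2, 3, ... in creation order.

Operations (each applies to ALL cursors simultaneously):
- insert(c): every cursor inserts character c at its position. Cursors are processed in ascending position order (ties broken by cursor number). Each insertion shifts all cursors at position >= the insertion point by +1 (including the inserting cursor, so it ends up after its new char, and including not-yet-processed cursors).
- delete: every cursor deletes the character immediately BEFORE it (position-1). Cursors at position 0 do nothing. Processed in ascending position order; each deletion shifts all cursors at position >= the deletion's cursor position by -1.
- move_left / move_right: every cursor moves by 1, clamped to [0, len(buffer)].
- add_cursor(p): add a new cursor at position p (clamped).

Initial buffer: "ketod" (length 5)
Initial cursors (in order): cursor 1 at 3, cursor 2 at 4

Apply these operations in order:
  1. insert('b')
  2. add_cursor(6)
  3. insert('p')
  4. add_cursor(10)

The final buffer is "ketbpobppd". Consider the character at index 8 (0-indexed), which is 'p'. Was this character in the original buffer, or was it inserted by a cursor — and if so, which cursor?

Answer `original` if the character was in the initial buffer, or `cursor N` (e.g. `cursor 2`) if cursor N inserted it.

After op 1 (insert('b')): buffer="ketbobd" (len 7), cursors c1@4 c2@6, authorship ...1.2.
After op 2 (add_cursor(6)): buffer="ketbobd" (len 7), cursors c1@4 c2@6 c3@6, authorship ...1.2.
After op 3 (insert('p')): buffer="ketbpobppd" (len 10), cursors c1@5 c2@9 c3@9, authorship ...11.223.
After op 4 (add_cursor(10)): buffer="ketbpobppd" (len 10), cursors c1@5 c2@9 c3@9 c4@10, authorship ...11.223.
Authorship (.=original, N=cursor N): . . . 1 1 . 2 2 3 .
Index 8: author = 3

Answer: cursor 3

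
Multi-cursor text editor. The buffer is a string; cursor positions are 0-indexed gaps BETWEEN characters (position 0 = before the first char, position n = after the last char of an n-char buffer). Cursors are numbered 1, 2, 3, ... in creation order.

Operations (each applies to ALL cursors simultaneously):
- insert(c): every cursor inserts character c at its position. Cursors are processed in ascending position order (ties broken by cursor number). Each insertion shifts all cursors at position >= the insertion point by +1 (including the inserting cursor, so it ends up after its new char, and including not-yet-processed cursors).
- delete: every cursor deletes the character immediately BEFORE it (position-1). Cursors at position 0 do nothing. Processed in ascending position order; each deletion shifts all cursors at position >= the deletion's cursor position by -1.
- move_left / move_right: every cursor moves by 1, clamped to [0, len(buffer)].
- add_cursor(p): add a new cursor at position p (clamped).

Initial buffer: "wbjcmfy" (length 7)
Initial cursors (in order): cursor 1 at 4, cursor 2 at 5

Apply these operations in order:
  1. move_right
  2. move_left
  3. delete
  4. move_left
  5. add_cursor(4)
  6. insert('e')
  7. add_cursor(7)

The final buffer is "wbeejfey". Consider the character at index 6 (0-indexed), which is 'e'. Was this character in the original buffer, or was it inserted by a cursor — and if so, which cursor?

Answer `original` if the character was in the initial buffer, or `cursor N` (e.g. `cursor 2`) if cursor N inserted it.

Answer: cursor 3

Derivation:
After op 1 (move_right): buffer="wbjcmfy" (len 7), cursors c1@5 c2@6, authorship .......
After op 2 (move_left): buffer="wbjcmfy" (len 7), cursors c1@4 c2@5, authorship .......
After op 3 (delete): buffer="wbjfy" (len 5), cursors c1@3 c2@3, authorship .....
After op 4 (move_left): buffer="wbjfy" (len 5), cursors c1@2 c2@2, authorship .....
After op 5 (add_cursor(4)): buffer="wbjfy" (len 5), cursors c1@2 c2@2 c3@4, authorship .....
After op 6 (insert('e')): buffer="wbeejfey" (len 8), cursors c1@4 c2@4 c3@7, authorship ..12..3.
After op 7 (add_cursor(7)): buffer="wbeejfey" (len 8), cursors c1@4 c2@4 c3@7 c4@7, authorship ..12..3.
Authorship (.=original, N=cursor N): . . 1 2 . . 3 .
Index 6: author = 3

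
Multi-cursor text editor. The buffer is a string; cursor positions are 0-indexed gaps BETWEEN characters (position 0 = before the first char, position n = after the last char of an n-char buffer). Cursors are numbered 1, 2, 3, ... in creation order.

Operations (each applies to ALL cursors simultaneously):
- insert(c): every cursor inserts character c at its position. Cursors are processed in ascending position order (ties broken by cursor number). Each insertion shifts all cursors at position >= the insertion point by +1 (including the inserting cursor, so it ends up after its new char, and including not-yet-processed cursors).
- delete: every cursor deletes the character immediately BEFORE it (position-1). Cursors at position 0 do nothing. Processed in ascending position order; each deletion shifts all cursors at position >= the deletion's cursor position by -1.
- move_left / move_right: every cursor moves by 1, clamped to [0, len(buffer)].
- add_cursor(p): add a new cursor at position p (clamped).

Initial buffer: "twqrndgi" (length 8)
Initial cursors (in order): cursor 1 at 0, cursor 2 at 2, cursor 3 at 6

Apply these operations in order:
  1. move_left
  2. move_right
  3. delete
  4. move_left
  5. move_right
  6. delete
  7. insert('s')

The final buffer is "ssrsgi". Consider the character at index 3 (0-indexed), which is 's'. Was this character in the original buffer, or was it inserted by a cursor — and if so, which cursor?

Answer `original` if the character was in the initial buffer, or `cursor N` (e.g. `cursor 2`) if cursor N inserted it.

Answer: cursor 3

Derivation:
After op 1 (move_left): buffer="twqrndgi" (len 8), cursors c1@0 c2@1 c3@5, authorship ........
After op 2 (move_right): buffer="twqrndgi" (len 8), cursors c1@1 c2@2 c3@6, authorship ........
After op 3 (delete): buffer="qrngi" (len 5), cursors c1@0 c2@0 c3@3, authorship .....
After op 4 (move_left): buffer="qrngi" (len 5), cursors c1@0 c2@0 c3@2, authorship .....
After op 5 (move_right): buffer="qrngi" (len 5), cursors c1@1 c2@1 c3@3, authorship .....
After op 6 (delete): buffer="rgi" (len 3), cursors c1@0 c2@0 c3@1, authorship ...
After op 7 (insert('s')): buffer="ssrsgi" (len 6), cursors c1@2 c2@2 c3@4, authorship 12.3..
Authorship (.=original, N=cursor N): 1 2 . 3 . .
Index 3: author = 3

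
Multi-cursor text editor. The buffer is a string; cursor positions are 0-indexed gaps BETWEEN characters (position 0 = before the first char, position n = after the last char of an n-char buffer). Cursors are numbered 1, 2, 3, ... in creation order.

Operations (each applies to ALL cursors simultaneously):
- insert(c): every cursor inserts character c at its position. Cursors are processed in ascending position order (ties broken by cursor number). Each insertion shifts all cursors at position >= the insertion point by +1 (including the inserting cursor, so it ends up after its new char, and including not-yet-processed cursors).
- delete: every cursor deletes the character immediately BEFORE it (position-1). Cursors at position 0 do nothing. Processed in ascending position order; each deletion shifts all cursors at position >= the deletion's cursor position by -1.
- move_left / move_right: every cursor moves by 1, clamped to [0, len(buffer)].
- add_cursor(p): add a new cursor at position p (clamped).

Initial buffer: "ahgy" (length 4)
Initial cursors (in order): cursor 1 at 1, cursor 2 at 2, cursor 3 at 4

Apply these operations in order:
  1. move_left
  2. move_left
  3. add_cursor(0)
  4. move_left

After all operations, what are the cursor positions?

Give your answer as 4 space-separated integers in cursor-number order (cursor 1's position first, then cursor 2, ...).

Answer: 0 0 1 0

Derivation:
After op 1 (move_left): buffer="ahgy" (len 4), cursors c1@0 c2@1 c3@3, authorship ....
After op 2 (move_left): buffer="ahgy" (len 4), cursors c1@0 c2@0 c3@2, authorship ....
After op 3 (add_cursor(0)): buffer="ahgy" (len 4), cursors c1@0 c2@0 c4@0 c3@2, authorship ....
After op 4 (move_left): buffer="ahgy" (len 4), cursors c1@0 c2@0 c4@0 c3@1, authorship ....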